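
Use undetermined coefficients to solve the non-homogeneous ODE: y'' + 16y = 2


Homogeneous part: r² + 16 = 0 ⇒ r = ±4i, so y_h = C₁cos(4x) + C₂sin(4x).
Try constant y_p = A; plug in: 16A = 2 ⇒ A = 1/8.
General solution: y = C₁cos(4x) + C₂sin(4x) + 1/8.


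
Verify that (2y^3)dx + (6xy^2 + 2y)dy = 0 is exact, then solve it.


Check exactness: ∂M/∂y = 6y^2 and ∂N/∂x = 6y^2; equal, so the equation is exact.
Integrate M with respect to x (treating y as constant): ∫M dx = 2xy^3 + h(y).
Differentiate w.r.t. y and set equal to N: the x-dependent terms already match, leaving h'(y) = 2y. Integrate: h(y) = y^2.
So F(x,y) = 2xy^3 + y^2.
General solution: 2xy^3 + y^2 = C.


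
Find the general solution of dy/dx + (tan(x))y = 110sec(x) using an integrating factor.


P(x) = tan(x) ⇒ μ = e^(∫tan(x)dx) = sec(x).
(sec(x) y)' = 110sec²(x) ⇒ sec(x) y = 110tan(x) + C.
Multiply by cos(x): y = 110sin(x) + C·cos(x).


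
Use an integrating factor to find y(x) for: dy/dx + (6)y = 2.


P(x) = 6, Q(x) = 2; integrating factor μ = e^(6x).
(μ y)' = 2e^(6x) ⇒ μ y = (1/3)e^(6x) + C.
Divide by μ: y = 1/3 + Ce^(-6x).


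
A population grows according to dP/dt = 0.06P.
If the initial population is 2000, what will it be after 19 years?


The ODE dP/dt = 0.06P has solution P(t) = P(0)e^(0.06t).
Substitute P(0) = 2000 and t = 19: P(19) = 2000 e^(1.14) ≈ 6254.


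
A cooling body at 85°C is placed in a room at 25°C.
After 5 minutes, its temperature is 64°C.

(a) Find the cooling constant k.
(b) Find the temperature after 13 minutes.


Newton's law: T(t) = T_a + (T₀ - T_a)e^(-kt).
(a) Use T(5) = 64: (64 - 25)/(85 - 25) = e^(-k·5), so k = -ln(0.650)/5 ≈ 0.0862.
(b) Apply k to t = 13: T(13) = 25 + (60)e^(-1.120) ≈ 44.6°C.


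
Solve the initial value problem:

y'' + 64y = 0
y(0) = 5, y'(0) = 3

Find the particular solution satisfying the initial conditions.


Characteristic roots of r² + 64 = 0 are ±8i, so y = C₁cos(8x) + C₂sin(8x).
Apply y(0) = 5: C₁ = 5. Differentiate and apply y'(0) = 3: 8·C₂ = 3, so C₂ = 3/8.
Particular solution: y = 5cos(8x) + (3/8)sin(8x).


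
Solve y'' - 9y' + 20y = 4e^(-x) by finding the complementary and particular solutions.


Characteristic roots of r² - 9r + 20 = 0 are 5, 4.
y_h = C₁e^(5x) + C₂e^(4x).
Forcing exponent -1 is not a characteristic root; try y_p = Ae^(-x).
Substitute: A·(1 + (-9)·-1 + (20)) = A·30 = 4, so A = 2/15.
General solution: y = C₁e^(5x) + C₂e^(4x) + (2/15)e^(-x).


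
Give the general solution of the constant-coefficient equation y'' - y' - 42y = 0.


Characteristic equation: r² - r - 42 = 0.
Factor: (r - 7)(r + 6) = 0 ⇒ r = 7, -6 (distinct real).
General solution: y = C₁e^(7x) + C₂e^(-6x).


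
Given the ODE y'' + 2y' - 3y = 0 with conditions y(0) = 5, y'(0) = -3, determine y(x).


Characteristic roots of r² + 2r - 3 = 0 are 1, -3.
General solution y = c₁ e^(x) + c₂ e^(-3x).
Apply y(0) = 5: c₁ + c₂ = 5. Apply y'(0) = -3: 1 c₁ - 3 c₂ = -3.
Solve: c₁ = 3, c₂ = 2.
Particular solution: y = 3e^(x) + 2e^(-3x).


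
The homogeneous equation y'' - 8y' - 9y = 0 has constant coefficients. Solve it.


Characteristic equation: r² - 8r - 9 = 0.
Factor: (r - 9)(r + 1) = 0 ⇒ r = 9, -1 (distinct real).
General solution: y = C₁e^(9x) + C₂e^(-x).


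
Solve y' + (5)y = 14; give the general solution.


P(x) = 5, Q(x) = 14; integrating factor μ = e^(5x).
(μ y)' = 14e^(5x) ⇒ μ y = (14/5)e^(5x) + C.
Divide by μ: y = 14/5 + Ce^(-5x).


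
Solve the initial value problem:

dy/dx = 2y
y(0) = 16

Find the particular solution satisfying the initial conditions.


General solution of y' = 2y is y = Ce^(2x).
Apply y(0) = 16: C = 16.
Particular solution: y = 16e^(2x).


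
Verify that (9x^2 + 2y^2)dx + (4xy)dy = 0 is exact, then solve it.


Check exactness: ∂M/∂y = 4y and ∂N/∂x = 4y; equal, so the equation is exact.
Integrate M with respect to x (treating y as constant): ∫M dx = 3x^3 + 2xy^2 + h(y).
Differentiate w.r.t. y and set equal to N: all terms match, so h'(y) = 0 and h is a constant absorbed into C.
General solution: 3x^3 + 2xy^2 = C.


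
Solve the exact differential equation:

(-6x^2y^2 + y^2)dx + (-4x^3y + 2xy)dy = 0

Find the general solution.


Check exactness: ∂M/∂y = -12x^2y + 2y and ∂N/∂x = -12x^2y + 2y; equal, so the equation is exact.
Integrate M with respect to x (treating y as constant): ∫M dx = -2x^3y^2 + xy^2 + h(y).
Differentiate w.r.t. y and set equal to N: all terms match, so h'(y) = 0 and h is a constant absorbed into C.
General solution: -2x^3y^2 + xy^2 = C.


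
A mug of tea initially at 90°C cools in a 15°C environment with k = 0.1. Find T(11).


Newton's law: dT/dt = -k(T - T_a) has solution T(t) = T_a + (T₀ - T_a)e^(-kt).
Plug in T_a = 15, T₀ = 90, k = 0.1, t = 11: T(11) = 15 + (75)e^(-1.10) ≈ 40.0°C.


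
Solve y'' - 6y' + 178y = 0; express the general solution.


Characteristic equation: r² - 6r + 178 = 0.
Discriminant is negative; roots r = 3 ± 13i (complex conjugate pair).
General solution uses e^(α x)(C₁ cos(β x) + C₂ sin(β x)): y = e^(3x)(C₁cos(13x) + C₂sin(13x)).


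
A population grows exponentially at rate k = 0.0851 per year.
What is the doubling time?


Exponential growth: P(t) = P₀ e^(0.0851t). Set P(t)/P₀ = 2: e^(0.0851t) = 2.
Solve: t = ln(2)/0.0851 ≈ 8.15 years.


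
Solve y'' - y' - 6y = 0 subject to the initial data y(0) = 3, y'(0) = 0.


Characteristic roots of r² - r - 6 = 0 are 3, -2.
General solution y = c₁ e^(3x) + c₂ e^(-2x).
Apply y(0) = 3: c₁ + c₂ = 3. Apply y'(0) = 0: 3 c₁ - 2 c₂ = 0.
Solve: c₁ = 6/5, c₂ = 9/5.
Particular solution: y = (6/5)e^(3x) + (9/5)e^(-2x).


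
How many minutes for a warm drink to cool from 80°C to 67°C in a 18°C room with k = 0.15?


From T(t) = T_a + (T₀ - T_a)e^(-kt), set T(t) = 67:
(67 - 18) / (80 - 18) = e^(-0.15t), so t = -ln(0.790)/0.15 ≈ 1.6 minutes.


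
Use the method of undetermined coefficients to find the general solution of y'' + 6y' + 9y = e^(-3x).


Characteristic polynomial (r + 3)² = 0; repeated root r = -3.
y_h = (C₁ + C₂x)e^(-3x). Forcing matches the repeated root (resonance), so try y_p = Ax² e^(-3x).
Substitute and solve for A: 2A = 1, so A = 1/2.
General solution: y = (C₁ + C₂x + (1/2)x²)e^(-3x).


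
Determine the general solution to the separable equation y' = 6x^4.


Integrate both sides with respect to x: y = ∫ 6x^4 dx = (6/5)x^5 + C.


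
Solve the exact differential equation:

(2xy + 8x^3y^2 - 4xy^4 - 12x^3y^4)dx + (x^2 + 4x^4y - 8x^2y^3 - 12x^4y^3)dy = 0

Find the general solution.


Check exactness: ∂M/∂y = 2x + 16x^3y - 16xy^3 - 48x^3y^3 and ∂N/∂x = 2x + 16x^3y - 16xy^3 - 48x^3y^3; equal, so the equation is exact.
Integrate M with respect to x (treating y as constant): ∫M dx = x^2y + 2x^4y^2 - 2x^2y^4 - 3x^4y^4 + h(y).
Differentiate w.r.t. y and set equal to N: all terms match, so h'(y) = 0 and h is a constant absorbed into C.
General solution: x^2y + 2x^4y^2 - 2x^2y^4 - 3x^4y^4 = C.


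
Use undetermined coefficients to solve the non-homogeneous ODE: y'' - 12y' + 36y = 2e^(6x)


Characteristic polynomial (r - 6)² = 0; repeated root r = 6.
y_h = (C₁ + C₂x)e^(6x). Forcing matches the repeated root (resonance), so try y_p = Ax² e^(6x).
Substitute and solve for A: 2A = 2, so A = 1.
General solution: y = (C₁ + C₂x + x²)e^(6x).


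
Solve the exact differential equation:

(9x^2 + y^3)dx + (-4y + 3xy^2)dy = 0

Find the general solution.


Check exactness: ∂M/∂y = 3y^2 and ∂N/∂x = 3y^2; equal, so the equation is exact.
Integrate M with respect to x (treating y as constant): ∫M dx = 3x^3 + xy^3 + h(y).
Differentiate w.r.t. y and set equal to N: the x-dependent terms already match, leaving h'(y) = -4y. Integrate: h(y) = -2y^2.
So F(x,y) = 3x^3 - 2y^2 + xy^3.
General solution: 3x^3 - 2y^2 + xy^3 = C.


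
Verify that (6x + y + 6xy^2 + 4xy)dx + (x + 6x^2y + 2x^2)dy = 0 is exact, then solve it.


Check exactness: ∂M/∂y = 1 + 12xy + 4x and ∂N/∂x = 1 + 12xy + 4x; equal, so the equation is exact.
Integrate M with respect to x (treating y as constant): ∫M dx = 3x^2 + xy + 3x^2y^2 + 2x^2y + h(y).
Differentiate w.r.t. y and set equal to N: all terms match, so h'(y) = 0 and h is a constant absorbed into C.
General solution: 3x^2 + xy + 3x^2y^2 + 2x^2y = C.


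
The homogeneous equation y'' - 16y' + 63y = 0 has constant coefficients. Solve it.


Characteristic equation: r² - 16r + 63 = 0.
Factor: (r - 7)(r - 9) = 0 ⇒ r = 7, 9 (distinct real).
General solution: y = C₁e^(7x) + C₂e^(9x).


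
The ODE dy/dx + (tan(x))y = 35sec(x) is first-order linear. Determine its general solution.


P(x) = tan(x) ⇒ μ = e^(∫tan(x)dx) = sec(x).
(sec(x) y)' = 35sec²(x) ⇒ sec(x) y = 35tan(x) + C.
Multiply by cos(x): y = 35sin(x) + C·cos(x).


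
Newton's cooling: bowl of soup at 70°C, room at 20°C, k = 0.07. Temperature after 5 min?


Newton's law: dT/dt = -k(T - T_a) has solution T(t) = T_a + (T₀ - T_a)e^(-kt).
Plug in T_a = 20, T₀ = 70, k = 0.07, t = 5: T(5) = 20 + (50)e^(-0.35) ≈ 55.2°C.


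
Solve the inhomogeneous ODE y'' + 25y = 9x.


Homogeneous: r² + 25 = 0 ⇒ r = ±5i, y_h = C₁cos(5x) + C₂sin(5x).
Polynomial forcing; try y_p = Ax + B. Then y_p'' + 25 y_p = 25(Ax + B) = 9x, so B = 0 and A = 9/25.
General solution: y = C₁cos(5x) + C₂sin(5x) + (9/25)x.


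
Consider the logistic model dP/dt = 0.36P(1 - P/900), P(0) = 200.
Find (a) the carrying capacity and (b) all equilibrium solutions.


Logistic ODE dP/dt = 0.36P(1 - P/900) has equilibria where dP/dt = 0, i.e. P = 0 or P = 900.
The coefficient (1 - P/K) = 0 when P = K, identifying K = 900 as the carrying capacity.
(a) K = 900; (b) equilibria P = 0 and P = 900.


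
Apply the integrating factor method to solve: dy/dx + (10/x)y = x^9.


P(x) = 10/x ⇒ μ = x^10.
(x^10 y)' = x^10·x^9 = x^19.
Integrate: x^10 y = x^20/(20) + C.
Solve for y: y = (1/20)x^10 + C/x^10.


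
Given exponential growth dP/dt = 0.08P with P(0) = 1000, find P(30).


The ODE dP/dt = 0.08P has solution P(t) = P(0)e^(0.08t).
Substitute P(0) = 1000 and t = 30: P(30) = 1000 e^(2.40) ≈ 11023.


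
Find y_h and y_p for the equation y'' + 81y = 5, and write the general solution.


Homogeneous part: r² + 81 = 0 ⇒ r = ±9i, so y_h = C₁cos(9x) + C₂sin(9x).
Try constant y_p = A; plug in: 81A = 5 ⇒ A = 5/81.
General solution: y = C₁cos(9x) + C₂sin(9x) + 5/81.


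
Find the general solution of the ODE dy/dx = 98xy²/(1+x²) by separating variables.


Separate: dy/y² = 98x/(1+x²) dx.
Integrate LHS: ∫ dy/y² = -1/y.
Integrate RHS via u = 1+x²: 49ln(1+x²) + C.
Result: -1/y = 49ln(1+x²) + C.


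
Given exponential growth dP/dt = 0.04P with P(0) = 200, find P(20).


The ODE dP/dt = 0.04P has solution P(t) = P(0)e^(0.04t).
Substitute P(0) = 200 and t = 20: P(20) = 200 e^(0.80) ≈ 445.


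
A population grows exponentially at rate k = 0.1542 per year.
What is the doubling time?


Exponential growth: P(t) = P₀ e^(0.1542t). Set P(t)/P₀ = 2: e^(0.1542t) = 2.
Solve: t = ln(2)/0.1542 ≈ 4.50 years.


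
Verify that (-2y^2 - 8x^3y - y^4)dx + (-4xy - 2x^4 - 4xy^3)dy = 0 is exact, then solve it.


Check exactness: ∂M/∂y = -4y - 8x^3 - 4y^3 and ∂N/∂x = -4y - 8x^3 - 4y^3; equal, so the equation is exact.
Integrate M with respect to x (treating y as constant): ∫M dx = -2xy^2 - 2x^4y - xy^4 + h(y).
Differentiate w.r.t. y and set equal to N: all terms match, so h'(y) = 0 and h is a constant absorbed into C.
General solution: -2xy^2 - 2x^4y - xy^4 = C.


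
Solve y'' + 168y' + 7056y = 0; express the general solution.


Characteristic equation: r² + 168r + 7056 = 0, i.e. (r + 84)² = 0.
Repeated root r = -84; include an x factor for the second linearly independent solution.
General solution: y = (C₁ + C₂x)e^(-84x).


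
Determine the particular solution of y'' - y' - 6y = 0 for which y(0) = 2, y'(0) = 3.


Characteristic roots of r² - r - 6 = 0 are -2, 3.
General solution y = c₁ e^(-2x) + c₂ e^(3x).
Apply y(0) = 2: c₁ + c₂ = 2. Apply y'(0) = 3: -2 c₁ + 3 c₂ = 3.
Solve: c₁ = 3/5, c₂ = 7/5.
Particular solution: y = (3/5)e^(-2x) + (7/5)e^(3x).


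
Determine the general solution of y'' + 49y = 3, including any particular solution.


Homogeneous part: r² + 49 = 0 ⇒ r = ±7i, so y_h = C₁cos(7x) + C₂sin(7x).
Try constant y_p = A; plug in: 49A = 3 ⇒ A = 3/49.
General solution: y = C₁cos(7x) + C₂sin(7x) + 3/49.


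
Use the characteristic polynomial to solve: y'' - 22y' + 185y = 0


Characteristic equation: r² - 22r + 185 = 0.
Discriminant is negative; roots r = 11 ± 8i (complex conjugate pair).
General solution uses e^(α x)(C₁ cos(β x) + C₂ sin(β x)): y = e^(11x)(C₁cos(8x) + C₂sin(8x)).


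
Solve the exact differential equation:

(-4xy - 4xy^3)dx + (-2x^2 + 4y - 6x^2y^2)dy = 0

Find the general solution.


Check exactness: ∂M/∂y = -4x - 12xy^2 and ∂N/∂x = -4x - 12xy^2; equal, so the equation is exact.
Integrate M with respect to x (treating y as constant): ∫M dx = -2x^2y - 2x^2y^3 + h(y).
Differentiate w.r.t. y and set equal to N: the x-dependent terms already match, leaving h'(y) = 4y. Integrate: h(y) = 2y^2.
So F(x,y) = -2x^2y + 2y^2 - 2x^2y^3.
General solution: -2x^2y + 2y^2 - 2x^2y^3 = C.


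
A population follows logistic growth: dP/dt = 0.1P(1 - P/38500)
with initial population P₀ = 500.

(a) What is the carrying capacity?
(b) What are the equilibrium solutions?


Logistic ODE dP/dt = 0.1P(1 - P/38500) has equilibria where dP/dt = 0, i.e. P = 0 or P = 38500.
The coefficient (1 - P/K) = 0 when P = K, identifying K = 38500 as the carrying capacity.
(a) K = 38500; (b) equilibria P = 0 and P = 38500.


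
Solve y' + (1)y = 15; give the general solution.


P(x) = 1, Q(x) = 15; integrating factor μ = e^(x).
(μ y)' = 15e^(x) ⇒ μ y = 15e^(x) + C.
Divide by μ: y = 15 + Ce^(-x).


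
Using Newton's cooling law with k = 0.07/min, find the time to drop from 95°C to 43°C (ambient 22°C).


From T(t) = T_a + (T₀ - T_a)e^(-kt), set T(t) = 43:
(43 - 22) / (95 - 22) = e^(-0.07t), so t = -ln(0.288)/0.07 ≈ 17.8 minutes.


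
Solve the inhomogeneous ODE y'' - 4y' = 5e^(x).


Characteristic roots of r² - 4r = 0 are 0, 4.
y_h = C₁ + C₂e^(4x).
Forcing exponent 1 is not a characteristic root; try y_p = Ae^(x).
Substitute: A·(1 + (-4)·1 + (0)) = A·-3 = 5, so A = -5/3.
General solution: y = C₁ + C₂e^(4x) - (5/3)e^(x).


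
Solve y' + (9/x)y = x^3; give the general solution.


P(x) = 9/x ⇒ μ = x^9.
(x^9 y)' = x^9·x^3 = x^12.
Integrate: x^9 y = x^13/(13) + C.
Solve for y: y = (1/13)x^4 + C/x^9.


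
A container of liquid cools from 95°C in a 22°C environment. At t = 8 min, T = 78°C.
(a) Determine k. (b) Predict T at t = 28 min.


Newton's law: T(t) = T_a + (T₀ - T_a)e^(-kt).
(a) Use T(8) = 78: (78 - 22)/(95 - 22) = e^(-k·8), so k = -ln(0.767)/8 ≈ 0.0331.
(b) Apply k to t = 28: T(28) = 22 + (73)e^(-0.928) ≈ 50.9°C.


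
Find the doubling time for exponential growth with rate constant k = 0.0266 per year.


Exponential growth: P(t) = P₀ e^(0.0266t). Set P(t)/P₀ = 2: e^(0.0266t) = 2.
Solve: t = ln(2)/0.0266 ≈ 26.06 years.


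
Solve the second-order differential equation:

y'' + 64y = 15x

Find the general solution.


Homogeneous: r² + 64 = 0 ⇒ r = ±8i, y_h = C₁cos(8x) + C₂sin(8x).
Polynomial forcing; try y_p = Ax + B. Then y_p'' + 64 y_p = 64(Ax + B) = 15x, so B = 0 and A = 15/64.
General solution: y = C₁cos(8x) + C₂sin(8x) + (15/64)x.


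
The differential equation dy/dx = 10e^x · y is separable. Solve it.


Separate variables: dy/y = 10e^x dx.
Integrate: ln|y| = 10e^x + C₀.
Exponentiate: y = Ce^(10e^x).


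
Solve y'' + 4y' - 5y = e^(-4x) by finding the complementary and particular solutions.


Characteristic roots of r² + 4r - 5 = 0 are 1, -5.
y_h = C₁e^(x) + C₂e^(-5x).
Forcing exponent -4 is not a characteristic root; try y_p = Ae^(-4x).
Substitute: A·(16 + (4)·-4 + (-5)) = A·-5 = 1, so A = -1/5.
General solution: y = C₁e^(x) + C₂e^(-5x) - (1/5)e^(-4x).


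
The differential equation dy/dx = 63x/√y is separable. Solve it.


Separate: √y dy = 63x dx.
Integrate: (2/3)y^(3/2) = (63/2)x² + C.


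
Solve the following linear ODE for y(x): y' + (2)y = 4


P(x) = 2, Q(x) = 4; integrating factor μ = e^(2x).
(μ y)' = 4e^(2x) ⇒ μ y = 2e^(2x) + C.
Divide by μ: y = 2 + Ce^(-2x).


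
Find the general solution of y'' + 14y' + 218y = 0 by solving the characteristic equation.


Characteristic equation: r² + 14r + 218 = 0.
Discriminant is negative; roots r = -7 ± 13i (complex conjugate pair).
General solution uses e^(α x)(C₁ cos(β x) + C₂ sin(β x)): y = e^(-7x)(C₁cos(13x) + C₂sin(13x)).


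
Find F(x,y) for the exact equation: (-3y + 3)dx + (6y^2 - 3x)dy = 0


Check exactness: ∂M/∂y = -3 and ∂N/∂x = -3; equal, so the equation is exact.
Integrate M with respect to x (treating y as constant): ∫M dx = -3xy + 3x + h(y).
Differentiate w.r.t. y and set equal to N: the x-dependent terms already match, leaving h'(y) = 6y^2. Integrate: h(y) = 2y^3.
So F(x,y) = 2y^3 - 3xy + 3x.
General solution: 2y^3 - 3xy + 3x = C.


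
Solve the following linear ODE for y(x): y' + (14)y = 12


P(x) = 14, Q(x) = 12; integrating factor μ = e^(14x).
(μ y)' = 12e^(14x) ⇒ μ y = (6/7)e^(14x) + C.
Divide by μ: y = 6/7 + Ce^(-14x).


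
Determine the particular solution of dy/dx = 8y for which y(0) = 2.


General solution of y' = 8y is y = Ce^(8x).
Apply y(0) = 2: C = 2.
Particular solution: y = 2e^(8x).


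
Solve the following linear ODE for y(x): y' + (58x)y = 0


P(x) = 58x ⇒ μ = e^(29x²).
Q(x) = 0 so μ y is constant: y = Ce^(-29x²).


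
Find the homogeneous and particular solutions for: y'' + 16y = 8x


Homogeneous: r² + 16 = 0 ⇒ r = ±4i, y_h = C₁cos(4x) + C₂sin(4x).
Polynomial forcing; try y_p = Ax + B. Then y_p'' + 16 y_p = 16(Ax + B) = 8x, so B = 0 and A = 1/2.
General solution: y = C₁cos(4x) + C₂sin(4x) + (1/2)x.


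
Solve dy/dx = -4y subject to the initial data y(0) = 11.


General solution of y' = -4y is y = Ce^(-4x).
Apply y(0) = 11: C = 11.
Particular solution: y = 11e^(-4x).


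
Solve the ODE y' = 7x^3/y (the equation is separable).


Separate variables: y dy = 7x^3 dx.
Integrate both sides: y²/2 = (7/4)x^4 + C₀.
Multiply by 2: y² = (7/2)x^4 + C.


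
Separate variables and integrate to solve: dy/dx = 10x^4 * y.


Separate variables: dy/y = 10x^4 dx.
Integrate: ln|y| = 2x^5 + C₀.
Exponentiate: y = Ce^(2x^5).


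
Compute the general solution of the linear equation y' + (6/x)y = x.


P(x) = 6/x ⇒ μ = x^6.
(x^6 y)' = x^7 ⇒ x^6 y = x^8/(8) + C.
Solve for y: y = (1/8)x^2 + C/x^6.


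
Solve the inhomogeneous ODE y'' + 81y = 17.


Homogeneous part: r² + 81 = 0 ⇒ r = ±9i, so y_h = C₁cos(9x) + C₂sin(9x).
Try constant y_p = A; plug in: 81A = 17 ⇒ A = 17/81.
General solution: y = C₁cos(9x) + C₂sin(9x) + 17/81.


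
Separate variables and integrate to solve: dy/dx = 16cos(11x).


g(y) = 1, so integrate directly: y = ∫ 16cos(11x) dx = (16/11)sin(11x) + C.


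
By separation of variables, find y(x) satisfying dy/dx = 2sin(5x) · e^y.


Separate: e^(-y) dy = 2sin(5x) dx.
Integrate: -e^(-y) = -(2/5)cos(5x) + C₀.
Rearrange: e^(-y) = (2/5)cos(5x) + C.


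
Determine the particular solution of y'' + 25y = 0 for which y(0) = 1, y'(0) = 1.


Characteristic roots of r² + 25 = 0 are ±5i, so y = C₁cos(5x) + C₂sin(5x).
Apply y(0) = 1: C₁ = 1. Differentiate and apply y'(0) = 1: 5·C₂ = 1, so C₂ = 1/5.
Particular solution: y = cos(5x) + (1/5)sin(5x).


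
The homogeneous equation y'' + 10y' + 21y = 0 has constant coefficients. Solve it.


Characteristic equation: r² + 10r + 21 = 0.
Factor: (r + 3)(r + 7) = 0 ⇒ r = -3, -7 (distinct real).
General solution: y = C₁e^(-3x) + C₂e^(-7x).


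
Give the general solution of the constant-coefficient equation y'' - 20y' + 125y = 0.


Characteristic equation: r² - 20r + 125 = 0.
Discriminant is negative; roots r = 10 ± 5i (complex conjugate pair).
General solution uses e^(α x)(C₁ cos(β x) + C₂ sin(β x)): y = e^(10x)(C₁cos(5x) + C₂sin(5x)).


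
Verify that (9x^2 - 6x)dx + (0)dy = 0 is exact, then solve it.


Check exactness: ∂M/∂y = 0 and ∂N/∂x = 0; equal, so the equation is exact.
Integrate M with respect to x (treating y as constant): ∫M dx = 3x^3 - 3x^2 + h(y).
Differentiate w.r.t. y and set equal to N: all terms match, so h'(y) = 0 and h is a constant absorbed into C.
General solution: 3x^3 - 3x^2 = C.


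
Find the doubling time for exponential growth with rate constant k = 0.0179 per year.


Exponential growth: P(t) = P₀ e^(0.0179t). Set P(t)/P₀ = 2: e^(0.0179t) = 2.
Solve: t = ln(2)/0.0179 ≈ 38.72 years.


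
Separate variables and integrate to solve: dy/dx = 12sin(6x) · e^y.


Separate: e^(-y) dy = 12sin(6x) dx.
Integrate: -e^(-y) = -2cos(6x) + C₀.
Rearrange: e^(-y) = 2cos(6x) + C.


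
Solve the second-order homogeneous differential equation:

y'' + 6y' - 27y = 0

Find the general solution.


Characteristic equation: r² + 6r - 27 = 0.
Factor: (r - 3)(r + 9) = 0 ⇒ r = 3, -9 (distinct real).
General solution: y = C₁e^(3x) + C₂e^(-9x).


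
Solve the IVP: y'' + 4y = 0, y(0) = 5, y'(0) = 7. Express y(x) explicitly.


Characteristic roots of r² + 4 = 0 are ±2i, so y = C₁cos(2x) + C₂sin(2x).
Apply y(0) = 5: C₁ = 5. Differentiate and apply y'(0) = 7: 2·C₂ = 7, so C₂ = 7/2.
Particular solution: y = 5cos(2x) + (7/2)sin(2x).


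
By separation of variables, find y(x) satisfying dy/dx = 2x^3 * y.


Separate variables: dy/y = 2x^3 dx.
Integrate: ln|y| = (1/2)x^4 + C₀.
Exponentiate: y = Ce^((1/2)x^4).


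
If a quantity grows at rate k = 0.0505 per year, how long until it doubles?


Exponential growth: P(t) = P₀ e^(0.0505t). Set P(t)/P₀ = 2: e^(0.0505t) = 2.
Solve: t = ln(2)/0.0505 ≈ 13.73 years.


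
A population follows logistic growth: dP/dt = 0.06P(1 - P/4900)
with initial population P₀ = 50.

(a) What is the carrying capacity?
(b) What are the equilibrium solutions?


Logistic ODE dP/dt = 0.06P(1 - P/4900) has equilibria where dP/dt = 0, i.e. P = 0 or P = 4900.
The coefficient (1 - P/K) = 0 when P = K, identifying K = 4900 as the carrying capacity.
(a) K = 4900; (b) equilibria P = 0 and P = 4900.


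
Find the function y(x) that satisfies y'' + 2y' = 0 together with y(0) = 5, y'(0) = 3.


Characteristic roots of r² + 2r = 0 are -2, 0.
General solution y = c₁ e^(-2x) + c₂.
Apply y(0) = 5: c₁ + c₂ = 5. Apply y'(0) = 3: -2 c₁ + 0 c₂ = 3.
Solve: c₁ = -3/2, c₂ = 13/2.
Particular solution: y = -(3/2)e^(-2x) + 13/2.


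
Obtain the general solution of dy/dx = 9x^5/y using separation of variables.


Separate variables: y dy = 9x^5 dx.
Integrate both sides: y²/2 = (3/2)x^6 + C₀.
Multiply by 2: y² = 3x^6 + C.


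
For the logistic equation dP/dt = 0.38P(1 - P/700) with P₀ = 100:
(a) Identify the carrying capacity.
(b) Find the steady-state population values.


Logistic ODE dP/dt = 0.38P(1 - P/700) has equilibria where dP/dt = 0, i.e. P = 0 or P = 700.
The coefficient (1 - P/K) = 0 when P = K, identifying K = 700 as the carrying capacity.
(a) K = 700; (b) equilibria P = 0 and P = 700.


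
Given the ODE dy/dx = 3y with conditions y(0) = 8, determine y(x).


General solution of y' = 3y is y = Ce^(3x).
Apply y(0) = 8: C = 8.
Particular solution: y = 8e^(3x).


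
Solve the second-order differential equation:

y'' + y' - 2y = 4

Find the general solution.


Characteristic roots of r² + r - 2 = 0 are -2, 1.
y_h = C₁e^(-2x) + C₂e^(x).
Forcing exponent 0 is not a characteristic root; try y_p = A.
Substitute: A·(0 + (1)·0 + (-2)) = A·-2 = 4, so A = -2.
General solution: y = C₁e^(-2x) + C₂e^(x) - 2.


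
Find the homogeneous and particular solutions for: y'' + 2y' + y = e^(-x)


Characteristic polynomial (r + 1)² = 0; repeated root r = -1.
y_h = (C₁ + C₂x)e^(-x). Forcing matches the repeated root (resonance), so try y_p = Ax² e^(-x).
Substitute and solve for A: 2A = 1, so A = 1/2.
General solution: y = (C₁ + C₂x + (1/2)x²)e^(-x).


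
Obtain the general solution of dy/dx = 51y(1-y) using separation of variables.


Separate: dy/[y(1-y)] = 51 dx.
Partial fractions: 1/[y(1-y)] = 1/y + 1/(1-y).
Integrate: ln|y/(1-y)| = 51x + C₀.
Solve for y: y = 1/(1 + Ce^(-51x)).


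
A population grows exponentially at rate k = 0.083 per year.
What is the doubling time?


Exponential growth: P(t) = P₀ e^(0.083t). Set P(t)/P₀ = 2: e^(0.083t) = 2.
Solve: t = ln(2)/0.083 ≈ 8.35 years.


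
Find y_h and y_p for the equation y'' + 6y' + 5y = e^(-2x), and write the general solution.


Characteristic roots of r² + 6r + 5 = 0 are -5, -1.
y_h = C₁e^(-5x) + C₂e^(-x).
Forcing exponent -2 is not a characteristic root; try y_p = Ae^(-2x).
Substitute: A·(4 + (6)·-2 + (5)) = A·-3 = 1, so A = -1/3.
General solution: y = C₁e^(-5x) + C₂e^(-x) - (1/3)e^(-2x).


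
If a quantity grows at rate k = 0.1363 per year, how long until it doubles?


Exponential growth: P(t) = P₀ e^(0.1363t). Set P(t)/P₀ = 2: e^(0.1363t) = 2.
Solve: t = ln(2)/0.1363 ≈ 5.09 years.


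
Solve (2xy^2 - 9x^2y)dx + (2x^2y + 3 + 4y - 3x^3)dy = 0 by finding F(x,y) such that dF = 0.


Check exactness: ∂M/∂y = 4xy - 9x^2 and ∂N/∂x = 4xy - 9x^2; equal, so the equation is exact.
Integrate M with respect to x (treating y as constant): ∫M dx = x^2y^2 - 3x^3y + h(y).
Differentiate w.r.t. y and set equal to N: the x-dependent terms already match, leaving h'(y) = 3 + 4y. Integrate: h(y) = 3y + 2y^2.
So F(x,y) = x^2y^2 + 3y + 2y^2 - 3x^3y.
General solution: x^2y^2 + 3y + 2y^2 - 3x^3y = C.


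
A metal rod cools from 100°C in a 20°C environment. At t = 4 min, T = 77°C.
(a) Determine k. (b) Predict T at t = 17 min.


Newton's law: T(t) = T_a + (T₀ - T_a)e^(-kt).
(a) Use T(4) = 77: (77 - 20)/(100 - 20) = e^(-k·4), so k = -ln(0.713)/4 ≈ 0.0847.
(b) Apply k to t = 17: T(17) = 20 + (80)e^(-1.441) ≈ 38.9°C.


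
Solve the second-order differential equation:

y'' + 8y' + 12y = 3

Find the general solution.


Characteristic roots of r² + 8r + 12 = 0 are -6, -2.
y_h = C₁e^(-6x) + C₂e^(-2x).
Constant forcing; try y_p = A. Then 12A = 3 ⇒ A = 1/4.
General solution: y = C₁e^(-6x) + C₂e^(-2x) + 1/4.


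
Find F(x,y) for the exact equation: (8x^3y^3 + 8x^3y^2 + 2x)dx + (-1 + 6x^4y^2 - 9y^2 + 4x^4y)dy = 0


Check exactness: ∂M/∂y = 24x^3y^2 + 16x^3y and ∂N/∂x = 24x^3y^2 + 16x^3y; equal, so the equation is exact.
Integrate M with respect to x (treating y as constant): ∫M dx = 2x^4y^3 + 2x^4y^2 + x^2 + h(y).
Differentiate w.r.t. y and set equal to N: the x-dependent terms already match, leaving h'(y) = -1 - 9y^2. Integrate: h(y) = -y - 3y^3.
So F(x,y) = -y + 2x^4y^3 - 3y^3 + 2x^4y^2 + x^2.
General solution: -y + 2x^4y^3 - 3y^3 + 2x^4y^2 + x^2 = C.


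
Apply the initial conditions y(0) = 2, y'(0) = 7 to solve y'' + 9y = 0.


Characteristic roots of r² + 9 = 0 are ±3i, so y = C₁cos(3x) + C₂sin(3x).
Apply y(0) = 2: C₁ = 2. Differentiate and apply y'(0) = 7: 3·C₂ = 7, so C₂ = 7/3.
Particular solution: y = 2cos(3x) + (7/3)sin(3x).


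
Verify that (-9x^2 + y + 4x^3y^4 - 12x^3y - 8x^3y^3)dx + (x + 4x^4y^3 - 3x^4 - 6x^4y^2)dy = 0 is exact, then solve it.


Check exactness: ∂M/∂y = 1 + 16x^3y^3 - 12x^3 - 24x^3y^2 and ∂N/∂x = 1 + 16x^3y^3 - 12x^3 - 24x^3y^2; equal, so the equation is exact.
Integrate M with respect to x (treating y as constant): ∫M dx = -3x^3 + xy + x^4y^4 - 3x^4y - 2x^4y^3 + h(y).
Differentiate w.r.t. y and set equal to N: all terms match, so h'(y) = 0 and h is a constant absorbed into C.
General solution: -3x^3 + xy + x^4y^4 - 3x^4y - 2x^4y^3 = C.


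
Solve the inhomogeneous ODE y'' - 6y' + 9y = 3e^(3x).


Characteristic polynomial (r - 3)² = 0; repeated root r = 3.
y_h = (C₁ + C₂x)e^(3x). Forcing matches the repeated root (resonance), so try y_p = Ax² e^(3x).
Substitute and solve for A: 2A = 3, so A = 3/2.
General solution: y = (C₁ + C₂x + (3/2)x²)e^(3x).


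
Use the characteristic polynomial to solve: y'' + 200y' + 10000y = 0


Characteristic equation: r² + 200r + 10000 = 0, i.e. (r + 100)² = 0.
Repeated root r = -100; include an x factor for the second linearly independent solution.
General solution: y = (C₁ + C₂x)e^(-100x).


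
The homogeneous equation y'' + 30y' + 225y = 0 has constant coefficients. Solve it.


Characteristic equation: r² + 30r + 225 = 0, i.e. (r + 15)² = 0.
Repeated root r = -15; include an x factor for the second linearly independent solution.
General solution: y = (C₁ + C₂x)e^(-15x).


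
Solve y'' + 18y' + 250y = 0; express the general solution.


Characteristic equation: r² + 18r + 250 = 0.
Discriminant is negative; roots r = -9 ± 13i (complex conjugate pair).
General solution uses e^(α x)(C₁ cos(β x) + C₂ sin(β x)): y = e^(-9x)(C₁cos(13x) + C₂sin(13x)).


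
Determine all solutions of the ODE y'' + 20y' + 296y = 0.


Characteristic equation: r² + 20r + 296 = 0.
Discriminant is negative; roots r = -10 ± 14i (complex conjugate pair).
General solution uses e^(α x)(C₁ cos(β x) + C₂ sin(β x)): y = e^(-10x)(C₁cos(14x) + C₂sin(14x)).


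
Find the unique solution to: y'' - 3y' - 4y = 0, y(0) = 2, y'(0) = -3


Characteristic roots of r² - 3r - 4 = 0 are 4, -1.
General solution y = c₁ e^(4x) + c₂ e^(-x).
Apply y(0) = 2: c₁ + c₂ = 2. Apply y'(0) = -3: 4 c₁ - 1 c₂ = -3.
Solve: c₁ = -1/5, c₂ = 11/5.
Particular solution: y = -(1/5)e^(4x) + (11/5)e^(-x).


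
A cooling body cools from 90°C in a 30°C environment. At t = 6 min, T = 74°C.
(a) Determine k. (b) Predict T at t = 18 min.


Newton's law: T(t) = T_a + (T₀ - T_a)e^(-kt).
(a) Use T(6) = 74: (74 - 30)/(90 - 30) = e^(-k·6), so k = -ln(0.733)/6 ≈ 0.0517.
(b) Apply k to t = 18: T(18) = 30 + (60)e^(-0.930) ≈ 53.7°C.


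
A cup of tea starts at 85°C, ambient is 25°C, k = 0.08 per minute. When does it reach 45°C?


From T(t) = T_a + (T₀ - T_a)e^(-kt), set T(t) = 45:
(45 - 25) / (85 - 25) = e^(-0.08t), so t = -ln(0.333)/0.08 ≈ 13.7 minutes.


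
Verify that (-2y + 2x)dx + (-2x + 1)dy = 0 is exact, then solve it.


Check exactness: ∂M/∂y = -2 and ∂N/∂x = -2; equal, so the equation is exact.
Integrate M with respect to x (treating y as constant): ∫M dx = -2xy + x^2 + h(y).
Differentiate w.r.t. y and set equal to N: the x-dependent terms already match, leaving h'(y) = 1. Integrate: h(y) = y.
So F(x,y) = -2xy + x^2 + y.
General solution: -2xy + x^2 + y = C.


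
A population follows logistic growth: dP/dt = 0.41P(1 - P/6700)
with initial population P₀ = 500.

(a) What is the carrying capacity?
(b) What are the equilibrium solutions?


Logistic ODE dP/dt = 0.41P(1 - P/6700) has equilibria where dP/dt = 0, i.e. P = 0 or P = 6700.
The coefficient (1 - P/K) = 0 when P = K, identifying K = 6700 as the carrying capacity.
(a) K = 6700; (b) equilibria P = 0 and P = 6700.


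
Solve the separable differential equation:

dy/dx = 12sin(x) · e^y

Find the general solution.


Separate: e^(-y) dy = 12sin(x) dx.
Integrate: -e^(-y) = -12cos(x) + C₀.
Rearrange: e^(-y) = 12cos(x) + C.


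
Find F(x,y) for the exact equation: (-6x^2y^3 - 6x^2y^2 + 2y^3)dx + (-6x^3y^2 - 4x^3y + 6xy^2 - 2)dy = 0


Check exactness: ∂M/∂y = -18x^2y^2 - 12x^2y + 6y^2 and ∂N/∂x = -18x^2y^2 - 12x^2y + 6y^2; equal, so the equation is exact.
Integrate M with respect to x (treating y as constant): ∫M dx = -2x^3y^3 - 2x^3y^2 + 2xy^3 + h(y).
Differentiate w.r.t. y and set equal to N: the x-dependent terms already match, leaving h'(y) = -2. Integrate: h(y) = -2y.
So F(x,y) = -2x^3y^3 - 2x^3y^2 + 2xy^3 - 2y.
General solution: -2x^3y^3 - 2x^3y^2 + 2xy^3 - 2y = C.


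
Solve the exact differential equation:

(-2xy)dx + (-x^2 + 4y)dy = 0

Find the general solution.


Check exactness: ∂M/∂y = -2x and ∂N/∂x = -2x; equal, so the equation is exact.
Integrate M with respect to x (treating y as constant): ∫M dx = -x^2y + h(y).
Differentiate w.r.t. y and set equal to N: the x-dependent terms already match, leaving h'(y) = 4y. Integrate: h(y) = 2y^2.
So F(x,y) = -x^2y + 2y^2.
General solution: -x^2y + 2y^2 = C.


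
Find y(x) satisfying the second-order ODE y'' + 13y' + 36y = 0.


Characteristic equation: r² + 13r + 36 = 0.
Factor: (r + 9)(r + 4) = 0 ⇒ r = -9, -4 (distinct real).
General solution: y = C₁e^(-9x) + C₂e^(-4x).


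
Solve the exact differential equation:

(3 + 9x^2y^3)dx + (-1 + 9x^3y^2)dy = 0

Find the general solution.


Check exactness: ∂M/∂y = 27x^2y^2 and ∂N/∂x = 27x^2y^2; equal, so the equation is exact.
Integrate M with respect to x (treating y as constant): ∫M dx = 3x + 3x^3y^3 + h(y).
Differentiate w.r.t. y and set equal to N: the x-dependent terms already match, leaving h'(y) = -1. Integrate: h(y) = -y.
So F(x,y) = 3x - y + 3x^3y^3.
General solution: 3x - y + 3x^3y^3 = C.


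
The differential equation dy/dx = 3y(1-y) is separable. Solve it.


Separate: dy/[y(1-y)] = 3 dx.
Partial fractions: 1/[y(1-y)] = 1/y + 1/(1-y).
Integrate: ln|y/(1-y)| = 3x + C₀.
Solve for y: y = 1/(1 + Ce^(-3x)).


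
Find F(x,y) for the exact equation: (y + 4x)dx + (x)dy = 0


Check exactness: ∂M/∂y = 1 and ∂N/∂x = 1; equal, so the equation is exact.
Integrate M with respect to x (treating y as constant): ∫M dx = xy + 2x^2 + h(y).
Differentiate w.r.t. y and set equal to N: all terms match, so h'(y) = 0 and h is a constant absorbed into C.
General solution: xy + 2x^2 = C.


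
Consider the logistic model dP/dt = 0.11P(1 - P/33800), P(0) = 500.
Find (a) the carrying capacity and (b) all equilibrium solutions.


Logistic ODE dP/dt = 0.11P(1 - P/33800) has equilibria where dP/dt = 0, i.e. P = 0 or P = 33800.
The coefficient (1 - P/K) = 0 when P = K, identifying K = 33800 as the carrying capacity.
(a) K = 33800; (b) equilibria P = 0 and P = 33800.


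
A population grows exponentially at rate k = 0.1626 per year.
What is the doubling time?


Exponential growth: P(t) = P₀ e^(0.1626t). Set P(t)/P₀ = 2: e^(0.1626t) = 2.
Solve: t = ln(2)/0.1626 ≈ 4.26 years.


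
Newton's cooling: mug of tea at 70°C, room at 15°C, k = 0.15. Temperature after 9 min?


Newton's law: dT/dt = -k(T - T_a) has solution T(t) = T_a + (T₀ - T_a)e^(-kt).
Plug in T_a = 15, T₀ = 70, k = 0.15, t = 9: T(9) = 15 + (55)e^(-1.35) ≈ 29.3°C.


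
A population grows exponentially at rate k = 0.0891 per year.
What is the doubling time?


Exponential growth: P(t) = P₀ e^(0.0891t). Set P(t)/P₀ = 2: e^(0.0891t) = 2.
Solve: t = ln(2)/0.0891 ≈ 7.78 years.


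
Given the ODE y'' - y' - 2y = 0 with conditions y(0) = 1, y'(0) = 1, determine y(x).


Characteristic roots of r² - r - 2 = 0 are -1, 2.
General solution y = c₁ e^(-x) + c₂ e^(2x).
Apply y(0) = 1: c₁ + c₂ = 1. Apply y'(0) = 1: -1 c₁ + 2 c₂ = 1.
Solve: c₁ = 1/3, c₂ = 2/3.
Particular solution: y = (1/3)e^(-x) + (2/3)e^(2x).


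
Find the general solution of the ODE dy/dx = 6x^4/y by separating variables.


Separate variables: y dy = 6x^4 dx.
Integrate both sides: y²/2 = (6/5)x^5 + C₀.
Multiply by 2: y² = (12/5)x^5 + C.


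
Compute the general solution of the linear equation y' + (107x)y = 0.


P(x) = 107x ⇒ μ = e^((107/2)x²).
Q(x) = 0 so μ y is constant: y = Ce^(-(107/2)x²).


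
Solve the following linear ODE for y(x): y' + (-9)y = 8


P(x) = -9 ⇒ μ = e^(-9x).
(μ y)' = 8e^(-9x) ⇒ μ y = -(8/9)e^(-9x) + C.
Divide by μ: y = -8/9 + Ce^(9x).


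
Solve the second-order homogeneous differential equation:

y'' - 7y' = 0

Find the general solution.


Characteristic equation: r² - 7r = 0.
Factor: (r - 0)(r - 7) = 0 ⇒ r = 0, 7 (distinct real).
General solution: y = C₁ + C₂e^(7x).


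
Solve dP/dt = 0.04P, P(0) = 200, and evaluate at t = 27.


The ODE dP/dt = 0.04P has solution P(t) = P(0)e^(0.04t).
Substitute P(0) = 200 and t = 27: P(27) = 200 e^(1.08) ≈ 589.


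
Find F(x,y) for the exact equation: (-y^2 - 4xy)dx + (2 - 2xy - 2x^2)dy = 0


Check exactness: ∂M/∂y = -2y - 4x and ∂N/∂x = -2y - 4x; equal, so the equation is exact.
Integrate M with respect to x (treating y as constant): ∫M dx = -xy^2 - 2x^2y + h(y).
Differentiate w.r.t. y and set equal to N: the x-dependent terms already match, leaving h'(y) = 2. Integrate: h(y) = 2y.
So F(x,y) = 2y - xy^2 - 2x^2y.
General solution: 2y - xy^2 - 2x^2y = C.


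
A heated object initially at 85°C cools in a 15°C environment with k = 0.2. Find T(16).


Newton's law: dT/dt = -k(T - T_a) has solution T(t) = T_a + (T₀ - T_a)e^(-kt).
Plug in T_a = 15, T₀ = 85, k = 0.2, t = 16: T(16) = 15 + (70)e^(-3.20) ≈ 17.9°C.


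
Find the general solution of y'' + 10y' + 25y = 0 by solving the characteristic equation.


Characteristic equation: r² + 10r + 25 = 0, i.e. (r + 5)² = 0.
Repeated root r = -5; include an x factor for the second linearly independent solution.
General solution: y = (C₁ + C₂x)e^(-5x).


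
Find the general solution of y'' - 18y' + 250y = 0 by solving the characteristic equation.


Characteristic equation: r² - 18r + 250 = 0.
Discriminant is negative; roots r = 9 ± 13i (complex conjugate pair).
General solution uses e^(α x)(C₁ cos(β x) + C₂ sin(β x)): y = e^(9x)(C₁cos(13x) + C₂sin(13x)).


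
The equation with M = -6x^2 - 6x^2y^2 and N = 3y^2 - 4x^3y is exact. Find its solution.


Check exactness: ∂M/∂y = -12x^2y and ∂N/∂x = -12x^2y; equal, so the equation is exact.
Integrate M with respect to x (treating y as constant): ∫M dx = -2x^3 - 2x^3y^2 + h(y).
Differentiate w.r.t. y and set equal to N: the x-dependent terms already match, leaving h'(y) = 3y^2. Integrate: h(y) = y^3.
So F(x,y) = y^3 - 2x^3 - 2x^3y^2.
General solution: y^3 - 2x^3 - 2x^3y^2 = C.


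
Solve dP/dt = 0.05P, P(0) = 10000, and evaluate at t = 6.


The ODE dP/dt = 0.05P has solution P(t) = P(0)e^(0.05t).
Substitute P(0) = 10000 and t = 6: P(6) = 10000 e^(0.30) ≈ 13499.


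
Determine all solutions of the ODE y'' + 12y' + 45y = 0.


Characteristic equation: r² + 12r + 45 = 0.
Discriminant is negative; roots r = -6 ± 3i (complex conjugate pair).
General solution uses e^(α x)(C₁ cos(β x) + C₂ sin(β x)): y = e^(-6x)(C₁cos(3x) + C₂sin(3x)).


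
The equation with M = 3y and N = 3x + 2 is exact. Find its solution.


Check exactness: ∂M/∂y = 3 and ∂N/∂x = 3; equal, so the equation is exact.
Integrate M with respect to x (treating y as constant): ∫M dx = 3xy + h(y).
Differentiate w.r.t. y and set equal to N: the x-dependent terms already match, leaving h'(y) = 2. Integrate: h(y) = 2y.
So F(x,y) = 3xy + 2y.
General solution: 3xy + 2y = C.


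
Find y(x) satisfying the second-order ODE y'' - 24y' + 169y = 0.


Characteristic equation: r² - 24r + 169 = 0.
Discriminant is negative; roots r = 12 ± 5i (complex conjugate pair).
General solution uses e^(α x)(C₁ cos(β x) + C₂ sin(β x)): y = e^(12x)(C₁cos(5x) + C₂sin(5x)).


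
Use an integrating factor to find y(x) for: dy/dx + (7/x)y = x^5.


P(x) = 7/x ⇒ μ = x^7.
(x^7 y)' = x^7·x^5 = x^12.
Integrate: x^7 y = x^13/(13) + C.
Solve for y: y = (1/13)x^6 + C/x^7.


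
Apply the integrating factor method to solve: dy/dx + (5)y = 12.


P(x) = 5, Q(x) = 12; integrating factor μ = e^(5x).
(μ y)' = 12e^(5x) ⇒ μ y = (12/5)e^(5x) + C.
Divide by μ: y = 12/5 + Ce^(-5x).


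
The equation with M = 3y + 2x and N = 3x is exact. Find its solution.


Check exactness: ∂M/∂y = 3 and ∂N/∂x = 3; equal, so the equation is exact.
Integrate M with respect to x (treating y as constant): ∫M dx = 3xy + x^2 + h(y).
Differentiate w.r.t. y and set equal to N: all terms match, so h'(y) = 0 and h is a constant absorbed into C.
General solution: 3xy + x^2 = C.
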